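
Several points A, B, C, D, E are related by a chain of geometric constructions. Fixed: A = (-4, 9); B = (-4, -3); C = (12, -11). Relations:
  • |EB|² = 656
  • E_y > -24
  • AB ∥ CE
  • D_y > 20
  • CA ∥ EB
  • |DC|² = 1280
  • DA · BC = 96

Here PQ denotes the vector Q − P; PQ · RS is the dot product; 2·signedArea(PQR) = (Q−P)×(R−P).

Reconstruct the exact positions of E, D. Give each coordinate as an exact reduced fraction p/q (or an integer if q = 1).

D = (-4, 21)
E = (12, -23)

1. E_x = 12  [CA ∥ EB ∩ AB ∥ CE]
2. E_y = -23  [CA ∥ EB ∩ AB ∥ CE]
   → E = (12, -23)
3. D_x = -4  [line -16·x + 8·y + -232 = 0 ∩ |DC|² = 1280]
4. D_y = 21  [line -16·x + 8·y + -232 = 0 ∩ |DC|² = 1280]
   → D = (-4, 21)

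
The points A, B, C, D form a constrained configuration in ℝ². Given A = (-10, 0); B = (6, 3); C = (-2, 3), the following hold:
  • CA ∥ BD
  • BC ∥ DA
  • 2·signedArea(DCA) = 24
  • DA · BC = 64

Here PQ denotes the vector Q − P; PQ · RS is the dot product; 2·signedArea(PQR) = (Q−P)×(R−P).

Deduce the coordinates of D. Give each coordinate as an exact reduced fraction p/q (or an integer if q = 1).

1. D_x = -2  [BC ∥ DA ∩ CA ∥ BD]
2. D_y = 0  [BC ∥ DA ∩ CA ∥ BD]
   → D = (-2, 0)

D = (-2, 0)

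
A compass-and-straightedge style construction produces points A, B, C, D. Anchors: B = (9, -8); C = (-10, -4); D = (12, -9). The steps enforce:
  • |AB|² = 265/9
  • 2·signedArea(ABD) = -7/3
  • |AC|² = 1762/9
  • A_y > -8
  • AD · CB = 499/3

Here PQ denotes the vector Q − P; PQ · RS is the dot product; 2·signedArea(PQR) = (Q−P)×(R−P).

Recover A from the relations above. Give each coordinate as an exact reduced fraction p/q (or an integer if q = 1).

A = (11/3, -7)

1. A_x = 11/3  [AD · CB = 499/3 ∩ 2·signedArea(ABD) = -7/3]
2. A_y = -7  [AD · CB = 499/3 ∩ 2·signedArea(ABD) = -7/3]
   → A = (11/3, -7)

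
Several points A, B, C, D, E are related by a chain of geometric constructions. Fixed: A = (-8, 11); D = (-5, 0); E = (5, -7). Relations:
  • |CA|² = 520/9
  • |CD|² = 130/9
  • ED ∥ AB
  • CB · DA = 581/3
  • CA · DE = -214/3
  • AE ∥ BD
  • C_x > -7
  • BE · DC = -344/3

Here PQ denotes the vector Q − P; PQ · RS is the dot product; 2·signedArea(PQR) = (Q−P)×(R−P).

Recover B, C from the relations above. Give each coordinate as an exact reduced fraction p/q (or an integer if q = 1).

B = (-18, 18)
C = (-6, 11/3)

1. B_x = -18  [AE ∥ BD ∩ ED ∥ AB]
2. B_y = 18  [AE ∥ BD ∩ ED ∥ AB]
   → B = (-18, 18)
3. C_x = -6  [CB · DA = 581/3 ∩ CA · DE = -214/3]
4. C_y = 11/3  [CB · DA = 581/3 ∩ CA · DE = -214/3]
   → C = (-6, 11/3)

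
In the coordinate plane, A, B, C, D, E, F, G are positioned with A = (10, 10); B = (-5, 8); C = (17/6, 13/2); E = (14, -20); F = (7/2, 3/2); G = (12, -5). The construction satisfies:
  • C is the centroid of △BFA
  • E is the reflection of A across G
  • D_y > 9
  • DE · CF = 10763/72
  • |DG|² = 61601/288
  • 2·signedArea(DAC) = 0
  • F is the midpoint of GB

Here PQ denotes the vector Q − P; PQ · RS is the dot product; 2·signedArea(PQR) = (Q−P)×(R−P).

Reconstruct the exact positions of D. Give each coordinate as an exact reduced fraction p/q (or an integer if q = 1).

1. D_x = 197/24  [2·signedArea(DAC) = 0 ∩ DE · CF = 10763/72]
2. D_y = 73/8  [2·signedArea(DAC) = 0 ∩ DE · CF = 10763/72]
   → D = (197/24, 73/8)

D = (197/24, 73/8)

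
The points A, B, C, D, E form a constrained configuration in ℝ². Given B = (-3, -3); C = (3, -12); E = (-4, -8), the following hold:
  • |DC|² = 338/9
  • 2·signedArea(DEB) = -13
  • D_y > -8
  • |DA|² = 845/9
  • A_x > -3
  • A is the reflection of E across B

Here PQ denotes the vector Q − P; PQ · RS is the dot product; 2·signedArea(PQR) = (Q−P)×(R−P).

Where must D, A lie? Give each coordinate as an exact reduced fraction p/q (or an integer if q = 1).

1. D_x = -4/3  [line -5·x + 1·y + 1 = 0 ∩ |DC|² = 338/9]
2. D_y = -23/3  [line -5·x + 1·y + 1 = 0 ∩ |DC|² = 338/9]
   → D = (-4/3, -23/3)
3. A_x = -2  [A is the reflection of E across B]
4. A_y = 2  [A is the reflection of E across B]
   → A = (-2, 2)

A = (-2, 2)
D = (-4/3, -23/3)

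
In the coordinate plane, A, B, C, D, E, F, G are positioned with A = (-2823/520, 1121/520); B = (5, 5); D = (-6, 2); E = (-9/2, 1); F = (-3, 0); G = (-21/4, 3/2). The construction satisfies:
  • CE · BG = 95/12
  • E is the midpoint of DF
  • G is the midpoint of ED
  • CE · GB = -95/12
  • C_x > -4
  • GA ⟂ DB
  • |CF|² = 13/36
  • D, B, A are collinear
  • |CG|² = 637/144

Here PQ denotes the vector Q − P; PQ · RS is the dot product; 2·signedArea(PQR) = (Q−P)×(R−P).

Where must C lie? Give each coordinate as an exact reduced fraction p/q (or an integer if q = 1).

C = (-7/2, 1/3)

1. C_x = -7/2  [line -41/4·x + -7/2·y + -833/24 = 0 ∩ |CG|² = 637/144]
2. C_y = 1/3  [line -41/4·x + -7/2·y + -833/24 = 0 ∩ |CG|² = 637/144]
   → C = (-7/2, 1/3)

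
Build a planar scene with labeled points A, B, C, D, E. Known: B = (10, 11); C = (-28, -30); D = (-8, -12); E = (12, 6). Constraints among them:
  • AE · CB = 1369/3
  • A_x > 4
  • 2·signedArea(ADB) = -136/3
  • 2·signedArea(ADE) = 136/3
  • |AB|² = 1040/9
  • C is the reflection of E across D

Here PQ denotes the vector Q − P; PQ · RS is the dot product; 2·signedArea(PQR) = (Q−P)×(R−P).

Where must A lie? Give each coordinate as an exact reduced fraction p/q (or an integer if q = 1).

A = (14/3, 5/3)

1. A_x = 14/3  [2·signedArea(ADB) = -136/3 ∩ AE · CB = 1369/3]
2. A_y = 5/3  [2·signedArea(ADB) = -136/3 ∩ AE · CB = 1369/3]
   → A = (14/3, 5/3)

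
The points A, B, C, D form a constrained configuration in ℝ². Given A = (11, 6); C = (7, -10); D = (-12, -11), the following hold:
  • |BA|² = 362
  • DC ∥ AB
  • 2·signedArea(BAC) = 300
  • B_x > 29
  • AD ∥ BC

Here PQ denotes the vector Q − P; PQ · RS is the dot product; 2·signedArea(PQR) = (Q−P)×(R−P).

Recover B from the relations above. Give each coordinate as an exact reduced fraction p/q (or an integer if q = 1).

1. B_x = 30  [AD ∥ BC ∩ DC ∥ AB]
2. B_y = 7  [AD ∥ BC ∩ DC ∥ AB]
   → B = (30, 7)

B = (30, 7)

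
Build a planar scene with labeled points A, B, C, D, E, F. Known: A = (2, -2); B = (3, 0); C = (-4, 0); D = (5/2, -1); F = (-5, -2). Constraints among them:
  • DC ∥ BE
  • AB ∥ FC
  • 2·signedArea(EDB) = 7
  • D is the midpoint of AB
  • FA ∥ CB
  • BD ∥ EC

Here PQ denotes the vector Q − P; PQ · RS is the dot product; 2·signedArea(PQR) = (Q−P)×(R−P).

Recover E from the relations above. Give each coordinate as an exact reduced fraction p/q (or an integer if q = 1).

1. E_x = -7/2  [BD ∥ EC ∩ DC ∥ BE]
2. E_y = 1  [BD ∥ EC ∩ DC ∥ BE]
   → E = (-7/2, 1)

E = (-7/2, 1)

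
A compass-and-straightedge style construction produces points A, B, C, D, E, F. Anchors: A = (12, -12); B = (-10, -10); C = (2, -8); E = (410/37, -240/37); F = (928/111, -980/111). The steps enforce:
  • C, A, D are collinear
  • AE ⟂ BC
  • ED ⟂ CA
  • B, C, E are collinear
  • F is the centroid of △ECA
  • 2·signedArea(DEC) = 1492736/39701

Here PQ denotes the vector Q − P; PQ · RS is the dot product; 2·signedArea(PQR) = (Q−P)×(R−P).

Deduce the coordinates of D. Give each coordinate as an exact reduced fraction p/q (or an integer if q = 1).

D = (9986/1073, -11720/1073)

1. D_x = 9986/1073  [C, A, D are collinear ∩ ED ⟂ CA]
2. D_y = -11720/1073  [C, A, D are collinear ∩ ED ⟂ CA]
   → D = (9986/1073, -11720/1073)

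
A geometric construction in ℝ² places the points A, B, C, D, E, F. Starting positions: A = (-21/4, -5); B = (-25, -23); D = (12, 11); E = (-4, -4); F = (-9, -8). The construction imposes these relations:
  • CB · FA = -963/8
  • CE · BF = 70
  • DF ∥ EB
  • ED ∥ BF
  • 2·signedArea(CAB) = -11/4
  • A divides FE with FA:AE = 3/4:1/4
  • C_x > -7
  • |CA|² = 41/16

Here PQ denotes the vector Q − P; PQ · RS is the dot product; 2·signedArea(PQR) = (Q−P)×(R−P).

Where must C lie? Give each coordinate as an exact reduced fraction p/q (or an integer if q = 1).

1. C_x = -13/2  [CE · BF = 70 ∩ 2·signedArea(CAB) = -11/4]
2. C_y = -6  [CE · BF = 70 ∩ 2·signedArea(CAB) = -11/4]
   → C = (-13/2, -6)

C = (-13/2, -6)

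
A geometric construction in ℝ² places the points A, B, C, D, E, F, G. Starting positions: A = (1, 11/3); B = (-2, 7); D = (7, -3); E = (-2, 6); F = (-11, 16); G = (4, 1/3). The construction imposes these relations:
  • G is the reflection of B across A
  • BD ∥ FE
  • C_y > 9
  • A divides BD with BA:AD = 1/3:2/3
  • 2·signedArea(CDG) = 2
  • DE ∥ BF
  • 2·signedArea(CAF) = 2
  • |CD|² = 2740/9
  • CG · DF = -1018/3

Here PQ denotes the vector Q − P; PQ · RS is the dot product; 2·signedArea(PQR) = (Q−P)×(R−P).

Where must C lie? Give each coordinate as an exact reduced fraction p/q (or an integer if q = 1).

1. C_x = -5  [2·signedArea(CAF) = 2 ∩ 2·signedArea(CDG) = 2]
2. C_y = 29/3  [2·signedArea(CAF) = 2 ∩ 2·signedArea(CDG) = 2]
   → C = (-5, 29/3)

C = (-5, 29/3)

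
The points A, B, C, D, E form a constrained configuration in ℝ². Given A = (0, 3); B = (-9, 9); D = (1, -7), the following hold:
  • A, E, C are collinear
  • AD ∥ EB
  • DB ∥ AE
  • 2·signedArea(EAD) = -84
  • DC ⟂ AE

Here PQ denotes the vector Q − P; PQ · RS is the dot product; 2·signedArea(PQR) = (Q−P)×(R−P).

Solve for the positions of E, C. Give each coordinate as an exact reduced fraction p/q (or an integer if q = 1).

C = (425/89, -413/89)
E = (-10, 19)

1. E_x = -10  [AD ∥ EB ∩ DB ∥ AE]
2. E_y = 19  [AD ∥ EB ∩ DB ∥ AE]
   → E = (-10, 19)
3. C_x = 425/89  [A, E, C are collinear ∩ DC ⟂ AE]
4. C_y = -413/89  [A, E, C are collinear ∩ DC ⟂ AE]
   → C = (425/89, -413/89)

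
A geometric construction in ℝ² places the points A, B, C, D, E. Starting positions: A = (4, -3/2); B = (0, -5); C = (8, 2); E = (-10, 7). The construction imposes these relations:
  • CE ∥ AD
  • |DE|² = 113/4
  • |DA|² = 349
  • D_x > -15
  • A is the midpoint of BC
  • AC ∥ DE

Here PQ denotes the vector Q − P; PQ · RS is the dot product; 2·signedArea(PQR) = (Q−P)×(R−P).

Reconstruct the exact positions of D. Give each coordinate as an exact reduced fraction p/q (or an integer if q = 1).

1. D_x = -14  [AC ∥ DE ∩ CE ∥ AD]
2. D_y = 7/2  [AC ∥ DE ∩ CE ∥ AD]
   → D = (-14, 7/2)

D = (-14, 7/2)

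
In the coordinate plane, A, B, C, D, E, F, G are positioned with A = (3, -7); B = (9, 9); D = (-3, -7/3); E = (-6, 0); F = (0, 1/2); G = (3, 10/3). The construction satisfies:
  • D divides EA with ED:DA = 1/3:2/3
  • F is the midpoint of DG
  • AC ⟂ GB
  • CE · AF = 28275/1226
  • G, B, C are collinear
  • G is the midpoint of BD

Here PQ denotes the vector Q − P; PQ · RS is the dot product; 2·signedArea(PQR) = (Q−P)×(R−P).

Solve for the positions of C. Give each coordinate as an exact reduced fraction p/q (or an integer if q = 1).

1. C_x = -1323/613  [G, B, C are collinear ∩ AC ⟂ GB]
2. C_y = -943/613  [G, B, C are collinear ∩ AC ⟂ GB]
   → C = (-1323/613, -943/613)

C = (-1323/613, -943/613)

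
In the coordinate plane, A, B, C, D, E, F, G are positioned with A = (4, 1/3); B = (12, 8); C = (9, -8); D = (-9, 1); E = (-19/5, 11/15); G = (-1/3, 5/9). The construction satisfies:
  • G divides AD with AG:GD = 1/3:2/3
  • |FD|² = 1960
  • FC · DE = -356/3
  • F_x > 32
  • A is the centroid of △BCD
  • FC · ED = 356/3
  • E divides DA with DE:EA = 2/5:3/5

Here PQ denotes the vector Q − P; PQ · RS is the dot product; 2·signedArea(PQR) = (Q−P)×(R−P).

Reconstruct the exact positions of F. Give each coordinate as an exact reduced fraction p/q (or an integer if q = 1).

1. F_x = 33  [line 26/5·x + -4/15·y + -838/5 = 0 ∩ |FD|² = 1960]
2. F_y = 15  [line 26/5·x + -4/15·y + -838/5 = 0 ∩ |FD|² = 1960]
   → F = (33, 15)

F = (33, 15)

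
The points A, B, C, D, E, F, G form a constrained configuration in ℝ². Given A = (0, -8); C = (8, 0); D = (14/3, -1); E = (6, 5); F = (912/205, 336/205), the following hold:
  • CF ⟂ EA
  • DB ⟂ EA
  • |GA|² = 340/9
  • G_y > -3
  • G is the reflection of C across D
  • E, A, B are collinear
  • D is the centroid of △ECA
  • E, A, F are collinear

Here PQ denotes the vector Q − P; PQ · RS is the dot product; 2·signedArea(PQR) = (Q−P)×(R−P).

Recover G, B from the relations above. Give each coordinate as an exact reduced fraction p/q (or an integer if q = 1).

1. G_x = 4/3  [G is the reflection of C across D]
2. G_y = -2  [G is the reflection of C across D]
   → G = (4/3, -2)
3. B_x = 714/205  [E, A, B are collinear ∩ DB ⟂ EA]
4. B_y = -93/205  [E, A, B are collinear ∩ DB ⟂ EA]
   → B = (714/205, -93/205)

B = (714/205, -93/205)
G = (4/3, -2)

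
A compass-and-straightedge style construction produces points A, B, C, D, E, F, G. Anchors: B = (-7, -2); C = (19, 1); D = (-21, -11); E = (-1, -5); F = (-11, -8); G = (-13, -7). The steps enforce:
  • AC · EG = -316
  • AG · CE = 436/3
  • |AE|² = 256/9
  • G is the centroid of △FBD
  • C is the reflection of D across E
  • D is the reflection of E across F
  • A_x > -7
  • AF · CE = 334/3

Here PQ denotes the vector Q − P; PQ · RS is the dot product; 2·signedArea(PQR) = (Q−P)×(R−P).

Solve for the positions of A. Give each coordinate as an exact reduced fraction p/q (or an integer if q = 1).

1. A_x = -19/3  [AC · EG = -316 ∩ AF · CE = 334/3]
2. A_y = -5  [AC · EG = -316 ∩ AF · CE = 334/3]
   → A = (-19/3, -5)

A = (-19/3, -5)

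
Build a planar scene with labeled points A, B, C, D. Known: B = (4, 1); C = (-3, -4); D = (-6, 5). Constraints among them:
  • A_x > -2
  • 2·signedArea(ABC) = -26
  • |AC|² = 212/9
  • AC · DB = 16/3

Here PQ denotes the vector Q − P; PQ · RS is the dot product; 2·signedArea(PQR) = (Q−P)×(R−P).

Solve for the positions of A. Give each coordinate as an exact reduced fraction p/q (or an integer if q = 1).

1. A_x = -5/3  [2·signedArea(ABC) = -26 ∩ AC · DB = 16/3]
2. A_y = 2/3  [2·signedArea(ABC) = -26 ∩ AC · DB = 16/3]
   → A = (-5/3, 2/3)

A = (-5/3, 2/3)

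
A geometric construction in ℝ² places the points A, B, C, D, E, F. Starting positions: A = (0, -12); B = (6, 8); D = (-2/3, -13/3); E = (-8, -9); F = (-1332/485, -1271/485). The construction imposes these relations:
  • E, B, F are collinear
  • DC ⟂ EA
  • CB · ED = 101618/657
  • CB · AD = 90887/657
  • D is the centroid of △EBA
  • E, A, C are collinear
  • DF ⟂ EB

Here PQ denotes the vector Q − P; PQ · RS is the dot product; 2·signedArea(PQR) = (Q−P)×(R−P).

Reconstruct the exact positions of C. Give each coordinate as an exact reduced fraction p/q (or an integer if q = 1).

C = (-680/219, -791/73)

1. C_x = -680/219  [E, A, C are collinear ∩ DC ⟂ EA]
2. C_y = -791/73  [E, A, C are collinear ∩ DC ⟂ EA]
   → C = (-680/219, -791/73)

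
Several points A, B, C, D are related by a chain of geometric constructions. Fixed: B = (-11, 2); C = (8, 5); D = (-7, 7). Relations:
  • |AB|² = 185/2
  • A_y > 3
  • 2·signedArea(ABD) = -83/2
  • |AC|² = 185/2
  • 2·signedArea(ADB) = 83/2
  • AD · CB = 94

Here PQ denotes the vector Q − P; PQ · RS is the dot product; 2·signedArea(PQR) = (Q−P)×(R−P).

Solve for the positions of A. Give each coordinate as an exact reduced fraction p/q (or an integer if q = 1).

A = (-3/2, 7/2)

1. A_x = -3/2  [2·signedArea(ADB) = 83/2 ∩ AD · CB = 94]
2. A_y = 7/2  [2·signedArea(ADB) = 83/2 ∩ AD · CB = 94]
   → A = (-3/2, 7/2)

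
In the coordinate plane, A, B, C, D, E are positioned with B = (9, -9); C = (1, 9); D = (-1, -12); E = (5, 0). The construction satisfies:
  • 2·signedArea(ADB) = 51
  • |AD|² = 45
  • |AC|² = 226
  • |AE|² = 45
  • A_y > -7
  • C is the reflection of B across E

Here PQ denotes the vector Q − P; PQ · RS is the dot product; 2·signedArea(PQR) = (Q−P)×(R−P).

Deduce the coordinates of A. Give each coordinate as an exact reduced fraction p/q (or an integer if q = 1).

A = (2, -6)

1. A_x = 2  [line -3·x + 10·y + 66 = 0 ∩ |AD|² = 45]
2. A_y = -6  [line -3·x + 10·y + 66 = 0 ∩ |AD|² = 45]
   → A = (2, -6)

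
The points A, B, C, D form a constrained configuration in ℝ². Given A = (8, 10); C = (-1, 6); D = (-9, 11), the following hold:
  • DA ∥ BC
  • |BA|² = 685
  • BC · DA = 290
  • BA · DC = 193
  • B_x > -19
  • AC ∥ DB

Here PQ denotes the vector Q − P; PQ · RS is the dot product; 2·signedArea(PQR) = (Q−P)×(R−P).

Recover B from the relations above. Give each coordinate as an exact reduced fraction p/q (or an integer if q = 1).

1. B_x = -18  [DA ∥ BC ∩ AC ∥ DB]
2. B_y = 7  [DA ∥ BC ∩ AC ∥ DB]
   → B = (-18, 7)

B = (-18, 7)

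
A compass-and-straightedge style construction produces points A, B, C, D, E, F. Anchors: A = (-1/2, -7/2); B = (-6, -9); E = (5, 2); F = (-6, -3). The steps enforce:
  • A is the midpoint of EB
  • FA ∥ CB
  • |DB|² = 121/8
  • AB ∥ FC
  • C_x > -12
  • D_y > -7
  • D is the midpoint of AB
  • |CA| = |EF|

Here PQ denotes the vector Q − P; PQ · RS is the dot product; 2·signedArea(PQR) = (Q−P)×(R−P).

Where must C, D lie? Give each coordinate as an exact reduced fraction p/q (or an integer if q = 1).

C = (-23/2, -17/2)
D = (-13/4, -25/4)

1. C_x = -23/2  [FA ∥ CB ∩ AB ∥ FC]
2. C_y = -17/2  [FA ∥ CB ∩ AB ∥ FC]
   → C = (-23/2, -17/2)
3. D_x = -13/4  [D is the midpoint of AB]
4. D_y = -25/4  [D is the midpoint of AB]
   → D = (-13/4, -25/4)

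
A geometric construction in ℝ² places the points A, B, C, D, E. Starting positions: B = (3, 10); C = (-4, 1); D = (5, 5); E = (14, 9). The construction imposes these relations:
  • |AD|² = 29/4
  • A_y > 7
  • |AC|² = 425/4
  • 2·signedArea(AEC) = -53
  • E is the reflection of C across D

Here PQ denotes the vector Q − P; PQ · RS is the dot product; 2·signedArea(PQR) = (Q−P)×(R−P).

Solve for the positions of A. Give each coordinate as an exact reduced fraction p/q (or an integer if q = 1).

A = (4, 15/2)

1. A_x = 4  [line 8·x + -18·y + 103 = 0 ∩ |AC|² = 425/4]
2. A_y = 15/2  [line 8·x + -18·y + 103 = 0 ∩ |AC|² = 425/4]
   → A = (4, 15/2)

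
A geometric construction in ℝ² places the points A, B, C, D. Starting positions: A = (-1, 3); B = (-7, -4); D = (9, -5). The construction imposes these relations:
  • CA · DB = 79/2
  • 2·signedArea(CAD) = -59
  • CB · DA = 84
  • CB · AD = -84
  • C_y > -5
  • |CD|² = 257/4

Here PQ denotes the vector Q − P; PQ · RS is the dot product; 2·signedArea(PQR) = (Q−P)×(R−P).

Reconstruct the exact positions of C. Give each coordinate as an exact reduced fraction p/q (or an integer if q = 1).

C = (1, -9/2)

1. C_x = 1  [CA · DB = 79/2 ∩ CB · DA = 84]
2. C_y = -9/2  [CA · DB = 79/2 ∩ CB · DA = 84]
   → C = (1, -9/2)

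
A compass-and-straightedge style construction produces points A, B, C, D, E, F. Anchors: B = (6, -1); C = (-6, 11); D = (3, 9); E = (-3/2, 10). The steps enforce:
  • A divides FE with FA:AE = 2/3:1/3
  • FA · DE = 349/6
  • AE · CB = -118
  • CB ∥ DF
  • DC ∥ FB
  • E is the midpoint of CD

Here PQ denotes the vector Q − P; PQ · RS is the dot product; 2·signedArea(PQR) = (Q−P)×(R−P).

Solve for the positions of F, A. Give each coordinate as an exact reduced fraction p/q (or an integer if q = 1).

1. F_x = 15  [DC ∥ FB ∩ CB ∥ DF]
2. F_y = -3  [DC ∥ FB ∩ CB ∥ DF]
   → F = (15, -3)
3. A_x = 4  [A divides FE with FA:AE = 2/3:1/3]
4. A_y = 17/3  [A divides FE with FA:AE = 2/3:1/3]
   → A = (4, 17/3)

A = (4, 17/3)
F = (15, -3)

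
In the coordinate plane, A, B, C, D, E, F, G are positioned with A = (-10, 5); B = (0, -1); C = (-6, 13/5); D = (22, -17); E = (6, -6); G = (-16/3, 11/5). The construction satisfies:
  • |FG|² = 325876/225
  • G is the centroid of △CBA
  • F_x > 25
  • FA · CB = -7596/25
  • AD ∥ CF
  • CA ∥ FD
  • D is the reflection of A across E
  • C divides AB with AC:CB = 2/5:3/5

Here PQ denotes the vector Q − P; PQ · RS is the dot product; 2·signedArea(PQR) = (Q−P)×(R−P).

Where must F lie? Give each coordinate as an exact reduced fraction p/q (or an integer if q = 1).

1. F_x = 26  [CA ∥ FD ∩ AD ∥ CF]
2. F_y = -97/5  [CA ∥ FD ∩ AD ∥ CF]
   → F = (26, -97/5)

F = (26, -97/5)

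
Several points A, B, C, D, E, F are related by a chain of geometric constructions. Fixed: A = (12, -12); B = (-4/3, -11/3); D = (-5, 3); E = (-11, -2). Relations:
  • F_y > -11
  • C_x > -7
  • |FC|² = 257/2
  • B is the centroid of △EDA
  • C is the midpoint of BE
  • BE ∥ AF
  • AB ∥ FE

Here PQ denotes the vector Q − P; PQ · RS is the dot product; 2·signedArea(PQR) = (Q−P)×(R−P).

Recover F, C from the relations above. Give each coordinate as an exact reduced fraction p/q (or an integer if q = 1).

C = (-37/6, -17/6)
F = (7/3, -31/3)

1. F_x = 7/3  [AB ∥ FE ∩ BE ∥ AF]
2. F_y = -31/3  [AB ∥ FE ∩ BE ∥ AF]
   → F = (7/3, -31/3)
3. C_x = -37/6  [C is the midpoint of BE]
4. C_y = -17/6  [C is the midpoint of BE]
   → C = (-37/6, -17/6)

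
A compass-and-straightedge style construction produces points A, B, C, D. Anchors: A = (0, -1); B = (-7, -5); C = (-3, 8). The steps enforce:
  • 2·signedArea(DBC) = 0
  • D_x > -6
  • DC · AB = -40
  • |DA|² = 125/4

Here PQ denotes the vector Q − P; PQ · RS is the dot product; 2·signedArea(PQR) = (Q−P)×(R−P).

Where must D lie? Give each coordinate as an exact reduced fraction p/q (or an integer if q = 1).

D = (-5, 3/2)

1. D_x = -5  [2·signedArea(DBC) = 0 ∩ DC · AB = -40]
2. D_y = 3/2  [2·signedArea(DBC) = 0 ∩ DC · AB = -40]
   → D = (-5, 3/2)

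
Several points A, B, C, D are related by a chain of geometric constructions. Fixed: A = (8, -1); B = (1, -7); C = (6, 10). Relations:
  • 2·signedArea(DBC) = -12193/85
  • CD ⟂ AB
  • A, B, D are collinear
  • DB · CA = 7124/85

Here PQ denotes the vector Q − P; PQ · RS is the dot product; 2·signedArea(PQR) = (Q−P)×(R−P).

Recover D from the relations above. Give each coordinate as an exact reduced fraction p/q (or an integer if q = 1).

1. D_x = 1044/85  [A, B, D are collinear ∩ CD ⟂ AB]
2. D_y = 227/85  [A, B, D are collinear ∩ CD ⟂ AB]
   → D = (1044/85, 227/85)

D = (1044/85, 227/85)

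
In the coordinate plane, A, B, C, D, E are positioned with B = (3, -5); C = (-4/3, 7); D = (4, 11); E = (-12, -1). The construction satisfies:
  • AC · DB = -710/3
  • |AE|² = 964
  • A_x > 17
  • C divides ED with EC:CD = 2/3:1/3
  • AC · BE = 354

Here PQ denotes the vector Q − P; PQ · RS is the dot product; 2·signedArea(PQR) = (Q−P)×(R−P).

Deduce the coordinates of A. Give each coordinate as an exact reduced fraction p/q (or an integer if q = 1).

A = (18, -9)

1. A_x = 18  [AC · BE = 354 ∩ AC · DB = -710/3]
2. A_y = -9  [AC · BE = 354 ∩ AC · DB = -710/3]
   → A = (18, -9)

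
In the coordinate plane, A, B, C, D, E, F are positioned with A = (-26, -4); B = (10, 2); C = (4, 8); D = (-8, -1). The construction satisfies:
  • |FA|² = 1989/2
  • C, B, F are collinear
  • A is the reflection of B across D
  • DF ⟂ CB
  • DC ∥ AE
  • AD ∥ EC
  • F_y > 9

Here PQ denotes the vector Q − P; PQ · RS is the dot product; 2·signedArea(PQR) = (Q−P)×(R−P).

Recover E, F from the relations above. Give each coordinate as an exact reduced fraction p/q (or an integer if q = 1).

1. E_x = -14  [AD ∥ EC ∩ DC ∥ AE]
2. E_y = 5  [AD ∥ EC ∩ DC ∥ AE]
   → E = (-14, 5)
3. F_x = 5/2  [C, B, F are collinear ∩ DF ⟂ CB]
4. F_y = 19/2  [C, B, F are collinear ∩ DF ⟂ CB]
   → F = (5/2, 19/2)

E = (-14, 5)
F = (5/2, 19/2)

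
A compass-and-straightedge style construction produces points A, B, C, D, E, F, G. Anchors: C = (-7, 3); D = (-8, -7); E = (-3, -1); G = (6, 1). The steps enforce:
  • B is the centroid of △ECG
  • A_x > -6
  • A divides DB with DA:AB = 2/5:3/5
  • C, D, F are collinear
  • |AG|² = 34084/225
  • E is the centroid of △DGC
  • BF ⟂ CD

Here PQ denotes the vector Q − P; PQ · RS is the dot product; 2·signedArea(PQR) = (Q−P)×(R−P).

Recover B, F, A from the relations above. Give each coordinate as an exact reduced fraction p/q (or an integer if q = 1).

1. B_x = -4/3  [B is the centroid of △ECG]
2. B_y = 1  [B is the centroid of △ECG]
   → B = (-4/3, 1)
3. F_x = -2164/303  [C, D, F are collinear ∩ BF ⟂ CD]
4. F_y = 479/303  [C, D, F are collinear ∩ BF ⟂ CD]
   → F = (-2164/303, 479/303)
5. A_x = -16/3  [A divides DB with DA:AB = 2/5:3/5]
6. A_y = -19/5  [A divides DB with DA:AB = 2/5:3/5]
   → A = (-16/3, -19/5)

A = (-16/3, -19/5)
B = (-4/3, 1)
F = (-2164/303, 479/303)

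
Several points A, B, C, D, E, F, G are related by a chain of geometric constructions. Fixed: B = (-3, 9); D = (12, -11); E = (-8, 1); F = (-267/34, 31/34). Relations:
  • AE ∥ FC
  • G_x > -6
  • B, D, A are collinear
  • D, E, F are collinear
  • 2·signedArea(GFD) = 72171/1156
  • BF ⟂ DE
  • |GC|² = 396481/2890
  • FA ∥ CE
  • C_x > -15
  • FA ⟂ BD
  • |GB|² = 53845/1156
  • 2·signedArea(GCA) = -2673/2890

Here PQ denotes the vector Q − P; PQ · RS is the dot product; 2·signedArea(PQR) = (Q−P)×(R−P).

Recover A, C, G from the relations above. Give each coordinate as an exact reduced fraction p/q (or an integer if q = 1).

A = (-147/170, 523/85)
C = (-1274/85, -721/170)
G = (-939/170, 226/85)

1. A_x = -147/170  [B, D, A are collinear ∩ FA ⟂ BD]
2. A_y = 523/85  [B, D, A are collinear ∩ FA ⟂ BD]
   → A = (-147/170, 523/85)
3. C_x = -1274/85  [FA ∥ CE ∩ AE ∥ FC]
4. C_y = -721/170  [FA ∥ CE ∩ AE ∥ FC]
   → C = (-1274/85, -721/170)
5. G_x = -939/170  [2·signedArea(GFD) = 72171/1156 ∩ 2·signedArea(GCA) = -2673/2890]
6. G_y = 226/85  [2·signedArea(GFD) = 72171/1156 ∩ 2·signedArea(GCA) = -2673/2890]
   → G = (-939/170, 226/85)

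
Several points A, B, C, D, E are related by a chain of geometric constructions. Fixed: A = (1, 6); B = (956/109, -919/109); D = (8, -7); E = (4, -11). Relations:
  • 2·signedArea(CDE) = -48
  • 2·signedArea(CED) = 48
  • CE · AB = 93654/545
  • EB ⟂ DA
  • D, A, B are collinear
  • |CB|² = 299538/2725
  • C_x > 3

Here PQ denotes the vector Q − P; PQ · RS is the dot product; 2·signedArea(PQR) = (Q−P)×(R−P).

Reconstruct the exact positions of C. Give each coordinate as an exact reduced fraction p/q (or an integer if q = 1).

1. C_x = 19/5  [2·signedArea(CDE) = -48 ∩ CE · AB = 93654/545]
2. C_y = 4/5  [2·signedArea(CDE) = -48 ∩ CE · AB = 93654/545]
   → C = (19/5, 4/5)

C = (19/5, 4/5)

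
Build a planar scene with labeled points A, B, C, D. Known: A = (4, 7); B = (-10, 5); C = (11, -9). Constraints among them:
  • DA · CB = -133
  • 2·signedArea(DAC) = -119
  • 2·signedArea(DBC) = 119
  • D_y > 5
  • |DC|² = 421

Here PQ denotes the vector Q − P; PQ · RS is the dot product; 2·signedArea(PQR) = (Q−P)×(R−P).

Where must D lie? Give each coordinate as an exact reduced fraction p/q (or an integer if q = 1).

D = (-3, 6)

1. D_x = -3  [2·signedArea(DBC) = 119 ∩ 2·signedArea(DAC) = -119]
2. D_y = 6  [2·signedArea(DBC) = 119 ∩ 2·signedArea(DAC) = -119]
   → D = (-3, 6)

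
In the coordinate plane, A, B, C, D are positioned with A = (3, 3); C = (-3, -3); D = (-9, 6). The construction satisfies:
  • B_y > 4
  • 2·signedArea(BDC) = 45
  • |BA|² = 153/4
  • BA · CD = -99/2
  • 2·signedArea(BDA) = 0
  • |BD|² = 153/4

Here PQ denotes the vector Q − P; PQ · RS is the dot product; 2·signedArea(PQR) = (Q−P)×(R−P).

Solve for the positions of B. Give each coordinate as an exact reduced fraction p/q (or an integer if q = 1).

1. B_x = -3  [2·signedArea(BDA) = 0 ∩ 2·signedArea(BDC) = 45]
2. B_y = 9/2  [2·signedArea(BDA) = 0 ∩ 2·signedArea(BDC) = 45]
   → B = (-3, 9/2)

B = (-3, 9/2)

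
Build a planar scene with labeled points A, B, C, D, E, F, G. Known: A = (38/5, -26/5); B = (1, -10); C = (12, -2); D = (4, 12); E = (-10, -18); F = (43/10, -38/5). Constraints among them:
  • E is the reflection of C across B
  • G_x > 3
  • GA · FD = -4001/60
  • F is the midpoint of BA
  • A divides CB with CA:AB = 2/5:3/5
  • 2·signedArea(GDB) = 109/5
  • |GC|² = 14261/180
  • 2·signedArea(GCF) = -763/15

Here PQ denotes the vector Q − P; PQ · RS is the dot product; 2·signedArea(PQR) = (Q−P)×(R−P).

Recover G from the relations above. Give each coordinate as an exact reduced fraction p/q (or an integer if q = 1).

1. G_x = 31/10  [2·signedArea(GDB) = 109/5 ∩ GA · FD = -4001/60]
2. G_y = -28/15  [2·signedArea(GDB) = 109/5 ∩ GA · FD = -4001/60]
   → G = (31/10, -28/15)

G = (31/10, -28/15)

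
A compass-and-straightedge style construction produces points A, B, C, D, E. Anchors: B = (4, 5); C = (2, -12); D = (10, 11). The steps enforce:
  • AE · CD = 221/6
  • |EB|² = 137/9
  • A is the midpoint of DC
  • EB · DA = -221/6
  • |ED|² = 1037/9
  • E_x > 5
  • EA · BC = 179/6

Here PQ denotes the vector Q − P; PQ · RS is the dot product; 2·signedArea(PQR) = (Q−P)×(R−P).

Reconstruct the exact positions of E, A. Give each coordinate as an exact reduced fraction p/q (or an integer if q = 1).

1. A_x = 6  [A is the midpoint of DC]
2. A_y = -1/2  [A is the midpoint of DC]
   → A = (6, -1/2)
3. E_x = 16/3  [EA · BC = 179/6 ∩ AE · CD = 221/6]
4. E_y = 4/3  [EA · BC = 179/6 ∩ AE · CD = 221/6]
   → E = (16/3, 4/3)

A = (6, -1/2)
E = (16/3, 4/3)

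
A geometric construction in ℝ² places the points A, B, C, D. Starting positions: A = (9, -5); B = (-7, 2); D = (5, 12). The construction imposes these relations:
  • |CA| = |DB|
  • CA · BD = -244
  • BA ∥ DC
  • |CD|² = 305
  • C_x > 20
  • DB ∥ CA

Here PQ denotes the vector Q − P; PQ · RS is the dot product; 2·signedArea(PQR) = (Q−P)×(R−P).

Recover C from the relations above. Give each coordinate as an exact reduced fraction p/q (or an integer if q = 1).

C = (21, 5)

1. C_x = 21  [DB ∥ CA ∩ BA ∥ DC]
2. C_y = 5  [DB ∥ CA ∩ BA ∥ DC]
   → C = (21, 5)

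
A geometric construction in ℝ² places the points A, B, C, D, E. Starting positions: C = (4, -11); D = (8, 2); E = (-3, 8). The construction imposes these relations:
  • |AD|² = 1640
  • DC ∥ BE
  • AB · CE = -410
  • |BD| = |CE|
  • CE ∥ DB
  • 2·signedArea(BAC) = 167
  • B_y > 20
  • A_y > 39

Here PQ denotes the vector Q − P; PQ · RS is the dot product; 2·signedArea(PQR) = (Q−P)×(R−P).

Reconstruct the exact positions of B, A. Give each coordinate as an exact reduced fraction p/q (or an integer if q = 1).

A = (-6, 40)
B = (1, 21)

1. B_x = 1  [DC ∥ BE ∩ CE ∥ DB]
2. B_y = 21  [DC ∥ BE ∩ CE ∥ DB]
   → B = (1, 21)
3. A_x = -6  [AB · CE = -410 ∩ 2·signedArea(BAC) = 167]
4. A_y = 40  [AB · CE = -410 ∩ 2·signedArea(BAC) = 167]
   → A = (-6, 40)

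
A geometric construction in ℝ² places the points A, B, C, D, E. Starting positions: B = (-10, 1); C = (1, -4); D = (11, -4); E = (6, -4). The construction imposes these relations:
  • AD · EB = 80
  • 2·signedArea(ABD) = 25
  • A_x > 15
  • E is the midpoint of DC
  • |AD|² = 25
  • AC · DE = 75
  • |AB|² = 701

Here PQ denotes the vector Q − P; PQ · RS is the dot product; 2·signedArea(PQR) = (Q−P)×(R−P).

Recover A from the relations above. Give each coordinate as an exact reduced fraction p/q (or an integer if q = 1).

1. A_x = 16  [AD · EB = 80 ∩ 2·signedArea(ABD) = 25]
2. A_y = -4  [AD · EB = 80 ∩ 2·signedArea(ABD) = 25]
   → A = (16, -4)

A = (16, -4)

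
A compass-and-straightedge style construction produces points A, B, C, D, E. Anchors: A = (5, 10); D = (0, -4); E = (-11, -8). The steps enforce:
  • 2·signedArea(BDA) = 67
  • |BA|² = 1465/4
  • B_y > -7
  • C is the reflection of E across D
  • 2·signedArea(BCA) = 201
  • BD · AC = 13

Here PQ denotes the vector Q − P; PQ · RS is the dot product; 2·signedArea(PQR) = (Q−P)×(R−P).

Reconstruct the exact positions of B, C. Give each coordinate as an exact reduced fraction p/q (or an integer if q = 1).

B = (-11/2, -6)
C = (11, 0)

1. C_x = 11  [C is the reflection of E across D]
2. C_y = 0  [C is the reflection of E across D]
   → C = (11, 0)
3. B_x = -11/2  [2·signedArea(BCA) = 201 ∩ 2·signedArea(BDA) = 67]
4. B_y = -6  [2·signedArea(BCA) = 201 ∩ 2·signedArea(BDA) = 67]
   → B = (-11/2, -6)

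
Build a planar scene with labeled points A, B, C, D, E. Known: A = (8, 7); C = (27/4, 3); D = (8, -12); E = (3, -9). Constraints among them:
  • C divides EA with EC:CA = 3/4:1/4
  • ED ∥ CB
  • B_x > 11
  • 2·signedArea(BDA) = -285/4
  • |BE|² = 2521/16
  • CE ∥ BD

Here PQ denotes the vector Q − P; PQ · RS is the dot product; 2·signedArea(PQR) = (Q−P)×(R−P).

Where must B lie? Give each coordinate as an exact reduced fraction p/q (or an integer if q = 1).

1. B_x = 47/4  [CE ∥ BD ∩ ED ∥ CB]
2. B_y = 0  [CE ∥ BD ∩ ED ∥ CB]
   → B = (47/4, 0)

B = (47/4, 0)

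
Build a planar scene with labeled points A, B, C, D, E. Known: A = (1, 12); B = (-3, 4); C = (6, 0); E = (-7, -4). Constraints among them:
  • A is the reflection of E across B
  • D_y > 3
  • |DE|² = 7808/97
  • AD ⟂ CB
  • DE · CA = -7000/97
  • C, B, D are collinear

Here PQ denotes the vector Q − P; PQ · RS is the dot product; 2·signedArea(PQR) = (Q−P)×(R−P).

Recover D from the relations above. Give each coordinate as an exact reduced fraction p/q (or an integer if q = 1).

D = (-255/97, 372/97)

1. D_x = -255/97  [C, B, D are collinear ∩ AD ⟂ CB]
2. D_y = 372/97  [C, B, D are collinear ∩ AD ⟂ CB]
   → D = (-255/97, 372/97)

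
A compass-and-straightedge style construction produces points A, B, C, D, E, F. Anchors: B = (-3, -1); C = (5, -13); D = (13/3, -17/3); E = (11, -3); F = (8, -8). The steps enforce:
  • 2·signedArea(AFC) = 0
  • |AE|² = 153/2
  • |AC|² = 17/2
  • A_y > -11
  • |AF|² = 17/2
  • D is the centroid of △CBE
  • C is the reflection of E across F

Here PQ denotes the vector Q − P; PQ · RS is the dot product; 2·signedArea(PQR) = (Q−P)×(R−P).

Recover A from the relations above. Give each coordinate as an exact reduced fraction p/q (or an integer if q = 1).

1. A_x = 13/2  [line 5·x + -3·y + -64 = 0 ∩ |AC|² = 17/2]
2. A_y = -21/2  [line 5·x + -3·y + -64 = 0 ∩ |AC|² = 17/2]
   → A = (13/2, -21/2)

A = (13/2, -21/2)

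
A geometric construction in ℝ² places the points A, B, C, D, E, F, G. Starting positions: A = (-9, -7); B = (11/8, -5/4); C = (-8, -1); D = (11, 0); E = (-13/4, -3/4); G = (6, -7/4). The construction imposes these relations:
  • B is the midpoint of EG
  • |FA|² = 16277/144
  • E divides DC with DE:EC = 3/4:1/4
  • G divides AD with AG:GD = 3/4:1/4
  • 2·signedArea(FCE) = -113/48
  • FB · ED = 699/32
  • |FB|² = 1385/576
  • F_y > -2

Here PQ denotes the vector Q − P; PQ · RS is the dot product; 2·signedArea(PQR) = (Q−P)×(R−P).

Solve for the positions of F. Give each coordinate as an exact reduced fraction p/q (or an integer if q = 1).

F = (-1/6, -13/12)

1. F_x = -1/6  [2·signedArea(FCE) = -113/48 ∩ FB · ED = 699/32]
2. F_y = -13/12  [2·signedArea(FCE) = -113/48 ∩ FB · ED = 699/32]
   → F = (-1/6, -13/12)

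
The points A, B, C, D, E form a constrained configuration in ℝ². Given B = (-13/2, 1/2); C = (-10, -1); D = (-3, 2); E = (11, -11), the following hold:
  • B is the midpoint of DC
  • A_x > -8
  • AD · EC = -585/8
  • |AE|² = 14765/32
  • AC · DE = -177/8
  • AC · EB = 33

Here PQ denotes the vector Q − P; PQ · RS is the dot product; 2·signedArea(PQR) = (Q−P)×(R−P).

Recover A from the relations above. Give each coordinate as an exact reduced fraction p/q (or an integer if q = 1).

A = (-59/8, 1/8)

1. A_x = -59/8  [AD · EC = -585/8 ∩ AC · EB = 33]
2. A_y = 1/8  [AD · EC = -585/8 ∩ AC · EB = 33]
   → A = (-59/8, 1/8)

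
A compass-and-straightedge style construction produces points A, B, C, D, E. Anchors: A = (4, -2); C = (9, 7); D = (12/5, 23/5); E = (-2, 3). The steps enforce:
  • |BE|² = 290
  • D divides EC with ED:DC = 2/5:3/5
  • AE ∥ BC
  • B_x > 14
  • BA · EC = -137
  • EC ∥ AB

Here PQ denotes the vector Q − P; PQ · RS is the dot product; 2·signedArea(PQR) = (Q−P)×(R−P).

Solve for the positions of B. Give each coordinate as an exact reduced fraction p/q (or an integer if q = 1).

1. B_x = 15  [AE ∥ BC ∩ EC ∥ AB]
2. B_y = 2  [AE ∥ BC ∩ EC ∥ AB]
   → B = (15, 2)

B = (15, 2)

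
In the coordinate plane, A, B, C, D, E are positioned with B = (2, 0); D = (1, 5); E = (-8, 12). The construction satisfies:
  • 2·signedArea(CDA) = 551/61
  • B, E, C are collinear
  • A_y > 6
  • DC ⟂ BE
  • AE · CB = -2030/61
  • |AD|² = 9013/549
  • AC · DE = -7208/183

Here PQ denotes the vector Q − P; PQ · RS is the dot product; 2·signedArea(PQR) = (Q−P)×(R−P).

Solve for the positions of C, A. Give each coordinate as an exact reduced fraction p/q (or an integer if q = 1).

A = (-160/61, 1247/183)
C = (-53/61, 210/61)

1. C_x = -53/61  [B, E, C are collinear ∩ DC ⟂ BE]
2. C_y = 210/61  [B, E, C are collinear ∩ DC ⟂ BE]
   → C = (-53/61, 210/61)
3. A_x = -160/61  [AE · CB = -2030/61 ∩ AC · DE = -7208/183]
4. A_y = 1247/183  [AE · CB = -2030/61 ∩ AC · DE = -7208/183]
   → A = (-160/61, 1247/183)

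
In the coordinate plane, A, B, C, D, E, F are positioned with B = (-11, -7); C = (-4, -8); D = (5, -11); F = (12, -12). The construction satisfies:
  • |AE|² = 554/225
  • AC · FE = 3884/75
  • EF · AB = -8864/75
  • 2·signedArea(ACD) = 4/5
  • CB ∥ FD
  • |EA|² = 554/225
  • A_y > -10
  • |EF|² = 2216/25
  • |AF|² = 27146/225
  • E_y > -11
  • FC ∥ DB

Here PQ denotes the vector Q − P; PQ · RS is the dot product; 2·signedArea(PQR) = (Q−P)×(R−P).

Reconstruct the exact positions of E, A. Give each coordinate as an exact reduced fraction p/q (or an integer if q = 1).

A = (19/15, -29/3)
E = (14/5, -10)

1. A_x = 19/15  [line 3·x + 9·y + 416/5 = 0 ∩ |AF|² = 27146/225]
2. A_y = -29/3  [line 3·x + 9·y + 416/5 = 0 ∩ |AF|² = 27146/225]
   → A = (19/15, -29/3)
3. E_x = 14/5  [EF · AB = -8864/75 ∩ AC · FE = 3884/75]
4. E_y = -10  [EF · AB = -8864/75 ∩ AC · FE = 3884/75]
   → E = (14/5, -10)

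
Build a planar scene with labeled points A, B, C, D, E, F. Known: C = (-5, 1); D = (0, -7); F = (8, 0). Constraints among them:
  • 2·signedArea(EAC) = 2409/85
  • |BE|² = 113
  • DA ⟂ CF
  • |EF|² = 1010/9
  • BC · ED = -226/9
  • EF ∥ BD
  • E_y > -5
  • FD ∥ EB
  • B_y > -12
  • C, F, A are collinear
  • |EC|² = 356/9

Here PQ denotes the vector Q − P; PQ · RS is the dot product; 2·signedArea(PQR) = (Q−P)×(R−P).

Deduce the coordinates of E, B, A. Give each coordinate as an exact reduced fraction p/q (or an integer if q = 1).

A = (99/170, 97/170)
B = (-29/3, -34/3)
E = (-5/3, -13/3)

1. A_x = 99/170  [C, F, A are collinear ∩ DA ⟂ CF]
2. A_y = 97/170  [C, F, A are collinear ∩ DA ⟂ CF]
   → A = (99/170, 97/170)
3. E_x = -5/3  [line -73/170·x + -949/170·y + -2117/85 = 0 ∩ |EF|² = 1010/9]
4. E_y = -13/3  [line -73/170·x + -949/170·y + -2117/85 = 0 ∩ |EF|² = 1010/9]
   → E = (-5/3, -13/3)
5. B_x = -29/3  [EF ∥ BD ∩ FD ∥ EB]
6. B_y = -34/3  [EF ∥ BD ∩ FD ∥ EB]
   → B = (-29/3, -34/3)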